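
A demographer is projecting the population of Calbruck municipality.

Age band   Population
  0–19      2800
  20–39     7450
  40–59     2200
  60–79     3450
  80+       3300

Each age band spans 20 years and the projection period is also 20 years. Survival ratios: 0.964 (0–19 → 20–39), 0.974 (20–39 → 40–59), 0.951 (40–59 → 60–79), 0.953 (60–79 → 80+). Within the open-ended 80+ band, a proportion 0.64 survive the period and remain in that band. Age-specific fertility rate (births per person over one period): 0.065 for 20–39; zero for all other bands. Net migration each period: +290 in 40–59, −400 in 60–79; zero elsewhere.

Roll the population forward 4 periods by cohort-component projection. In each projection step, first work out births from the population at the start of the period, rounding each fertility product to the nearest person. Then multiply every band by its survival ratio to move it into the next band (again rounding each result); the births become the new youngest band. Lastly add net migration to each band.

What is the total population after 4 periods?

9276

Numbering the bands 1..5 from youngest to oldest:
Period 1:
Births: 7450 × 0.065 = 484
Band 2: 2800 × 0.964 = 2699
Band 3: 7450 × 0.974 = 7256
Band 4: 2200 × 0.951 = 2092
Band 5: 3450 × 0.953 + 3300 × 0.64 = 3288 + 2112 = 5400
Net migration: Band 3 + 290 → 7546; Band 4 − 400 → 1692
Giving 484 / 2699 / 7546 / 1692 / 5400.
Period 2:
Births: 2699 × 0.065 = 175
Band 2: 484 × 0.964 = 467
Band 3: 2699 × 0.974 = 2629
Band 4: 7546 × 0.951 = 7176
Band 5: 1692 × 0.953 + 5400 × 0.64 = 1612 + 3456 = 5068
Net migration: Band 3 + 290 → 2919; Band 4 − 400 → 6776
Giving 175 / 467 / 2919 / 6776 / 5068.
Period 3:
Births: 467 × 0.065 = 30
Band 2: 175 × 0.964 = 169
Band 3: 467 × 0.974 = 455
Band 4: 2919 × 0.951 = 2776
Band 5: 6776 × 0.953 + 5068 × 0.64 = 6458 + 3244 = 9702
Net migration: Band 3 + 290 → 745; Band 4 − 400 → 2376
Giving 30 / 169 / 745 / 2376 / 9702.
Period 4:
Births: 169 × 0.065 = 11
Band 2: 30 × 0.964 = 29
Band 3: 169 × 0.974 = 165
Band 4: 745 × 0.951 = 708
Band 5: 2376 × 0.953 + 9702 × 0.64 = 2264 + 6209 = 8473
Net migration: Band 3 + 290 → 455; Band 4 − 400 → 308
Giving 11 / 29 / 455 / 308 / 8473.
Total after period 4: 11 + 29 + 455 + 308 + 8473 = 9276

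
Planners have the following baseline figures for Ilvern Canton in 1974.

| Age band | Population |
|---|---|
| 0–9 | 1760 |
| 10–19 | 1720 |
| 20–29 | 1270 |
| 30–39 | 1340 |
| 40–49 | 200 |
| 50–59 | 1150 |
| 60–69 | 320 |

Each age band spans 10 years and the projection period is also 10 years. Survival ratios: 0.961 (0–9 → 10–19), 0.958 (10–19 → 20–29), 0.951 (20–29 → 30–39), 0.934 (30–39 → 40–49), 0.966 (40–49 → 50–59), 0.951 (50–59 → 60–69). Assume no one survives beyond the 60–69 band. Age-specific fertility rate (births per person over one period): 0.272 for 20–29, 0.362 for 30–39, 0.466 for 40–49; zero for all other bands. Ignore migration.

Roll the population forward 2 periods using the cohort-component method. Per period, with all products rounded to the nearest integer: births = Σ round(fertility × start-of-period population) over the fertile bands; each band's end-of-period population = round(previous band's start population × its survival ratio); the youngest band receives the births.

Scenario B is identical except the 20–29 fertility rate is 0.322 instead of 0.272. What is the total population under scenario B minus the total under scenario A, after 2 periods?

145

Period 1:
Births: 1270 × 0.272 = 345, 1340 × 0.362 = 485, 200 × 0.466 = 93 ⇒ total 923
10–19: 1760 × 0.961 = 1691
20–29: 1720 × 0.958 = 1648
30–39: 1270 × 0.951 = 1208
40–49: 1340 × 0.934 = 1252
50–59: 200 × 0.966 = 193
60–69: 1150 × 0.951 = 1094
→ [923, 1691, 1648, 1208, 1252, 193, 1094]
Period 2:
Births: 1648 × 0.272 = 448, 1208 × 0.362 = 437, 1252 × 0.466 = 583 ⇒ total 1468
10–19: 923 × 0.961 = 887
20–29: 1691 × 0.958 = 1620
30–39: 1648 × 0.951 = 1567
40–49: 1208 × 0.934 = 1128
50–59: 1252 × 0.966 = 1209
60–69: 193 × 0.951 = 184
→ [1468, 887, 1620, 1567, 1128, 1209, 184]
Scenario A total after 2 periods: 8063
Scenario B projection —
Period 1:
Births: 1270 × 0.322 = 409, 1340 × 0.362 = 485, 200 × 0.466 = 93 ⇒ total 987
10–19: 1760 × 0.961 = 1691
20–29: 1720 × 0.958 = 1648
30–39: 1270 × 0.951 = 1208
40–49: 1340 × 0.934 = 1252
50–59: 200 × 0.966 = 193
60–69: 1150 × 0.951 = 1094
→ [987, 1691, 1648, 1208, 1252, 193, 1094]
Period 2:
Births: 1648 × 0.322 = 531, 1208 × 0.362 = 437, 1252 × 0.466 = 583 ⇒ total 1551
10–19: 987 × 0.961 = 949
20–29: 1691 × 0.958 = 1620
30–39: 1648 × 0.951 = 1567
40–49: 1208 × 0.934 = 1128
50–59: 1252 × 0.966 = 1209
60–69: 193 × 0.951 = 184
→ [1551, 949, 1620, 1567, 1128, 1209, 184]
Scenario B total after 2 periods: 8208
Difference B − A = 8208 − 8063 = 145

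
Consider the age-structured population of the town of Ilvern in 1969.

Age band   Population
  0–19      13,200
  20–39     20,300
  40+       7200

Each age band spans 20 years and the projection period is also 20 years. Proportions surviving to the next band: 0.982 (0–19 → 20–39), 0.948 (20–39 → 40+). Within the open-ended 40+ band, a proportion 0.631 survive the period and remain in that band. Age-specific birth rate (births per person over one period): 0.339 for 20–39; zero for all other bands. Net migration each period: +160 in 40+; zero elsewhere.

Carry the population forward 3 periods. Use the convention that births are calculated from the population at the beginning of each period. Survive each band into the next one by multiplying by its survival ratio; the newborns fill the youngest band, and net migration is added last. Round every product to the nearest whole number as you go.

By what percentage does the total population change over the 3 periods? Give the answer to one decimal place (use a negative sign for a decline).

Period 1:
Births: 20300 * 0.339 = 6882
20–39: 13200 * 0.982 = 12962
40+: 20300 * 0.948 + 7200 * 0.631 = 19244 + 4543 = 23787
Net migration: 40+ + 160 → 23947
Population now: 0–19=6882, 20–39=12962, 40+=23947
Period 2:
Births: 12962 * 0.339 = 4394
20–39: 6882 * 0.982 = 6758
40+: 12962 * 0.948 + 23947 * 0.631 = 12288 + 15111 = 27399
Net migration: 40+ + 160 → 27559
Population now: 0–19=4394, 20–39=6758, 40+=27559
Period 3:
Births: 6758 * 0.339 = 2291
20–39: 4394 * 0.982 = 4315
40+: 6758 * 0.948 + 27559 * 0.631 = 6407 + 17390 = 23797
Net migration: 40+ + 160 → 23957
Population now: 0–19=2291, 20–39=4315, 40+=23957
Total: 40700 → 30563; change = -10137; percentage change = -24.9%

-24.9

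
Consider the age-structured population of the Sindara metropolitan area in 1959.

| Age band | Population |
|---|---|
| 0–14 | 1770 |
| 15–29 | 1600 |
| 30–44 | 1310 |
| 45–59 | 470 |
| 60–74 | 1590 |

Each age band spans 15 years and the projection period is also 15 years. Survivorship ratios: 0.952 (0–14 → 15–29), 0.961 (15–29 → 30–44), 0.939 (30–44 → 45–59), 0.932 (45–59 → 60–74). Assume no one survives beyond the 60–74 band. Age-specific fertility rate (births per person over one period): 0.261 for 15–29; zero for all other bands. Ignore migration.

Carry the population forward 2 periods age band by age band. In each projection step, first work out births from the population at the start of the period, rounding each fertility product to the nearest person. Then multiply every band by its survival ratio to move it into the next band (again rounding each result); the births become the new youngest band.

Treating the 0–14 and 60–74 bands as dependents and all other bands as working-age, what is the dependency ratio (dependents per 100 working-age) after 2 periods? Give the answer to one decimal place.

Numbering the bands 1..5 from youngest to oldest:
[period 1]
Births: 1600 × 0.261 = 418
Band 2: 1770 × 0.952 = 1685
Band 3: 1600 × 0.961 = 1538
Band 4: 1310 × 0.939 = 1230
Band 5: 470 × 0.932 = 438
Population now: 0–14=418, 15–29=1685, 30–44=1538, 45–59=1230, 60–74=438
[period 2]
Births: 1685 × 0.261 = 440
Band 2: 418 × 0.952 = 398
Band 3: 1685 × 0.961 = 1619
Band 4: 1538 × 0.939 = 1444
Band 5: 1230 × 0.932 = 1146
Population now: 0–14=440, 15–29=398, 30–44=1619, 45–59=1444, 60–74=1146
Dependents (band 0–14 + band 60–74) = 440 + 1146 = 1586; working-age = 3461; ratio = 1586/3461 × 100 = 45.8

45.8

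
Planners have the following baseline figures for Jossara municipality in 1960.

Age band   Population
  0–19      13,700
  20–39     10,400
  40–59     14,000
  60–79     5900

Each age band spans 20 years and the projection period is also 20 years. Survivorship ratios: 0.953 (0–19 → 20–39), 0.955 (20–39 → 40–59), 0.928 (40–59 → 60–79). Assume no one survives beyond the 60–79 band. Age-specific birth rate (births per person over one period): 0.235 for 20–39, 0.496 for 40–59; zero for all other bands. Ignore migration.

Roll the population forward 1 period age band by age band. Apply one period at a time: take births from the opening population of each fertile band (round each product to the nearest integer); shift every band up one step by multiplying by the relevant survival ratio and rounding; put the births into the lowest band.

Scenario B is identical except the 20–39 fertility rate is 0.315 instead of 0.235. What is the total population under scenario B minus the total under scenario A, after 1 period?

832

Period 1.
Births: 10400 × 0.235 = 2444  |  14000 × 0.496 = 6944 → total 9388
20–39: 13700 × 0.953 = 13056
40–59: 10400 × 0.955 = 9932
60–79: 14000 × 0.928 = 12992
End of period: [9388, 13056, 9932, 12992]
Scenario A total after 1 period: 45368
Scenario B projection —
Period 1.
Births: 10400 × 0.315 = 3276  |  14000 × 0.496 = 6944 → total 10220
20–39: 13700 × 0.953 = 13056
40–59: 10400 × 0.955 = 9932
60–79: 14000 × 0.928 = 12992
End of period: [10220, 13056, 9932, 12992]
Scenario B total after 1 period: 46200
Difference B − A = 46200 − 45368 = 832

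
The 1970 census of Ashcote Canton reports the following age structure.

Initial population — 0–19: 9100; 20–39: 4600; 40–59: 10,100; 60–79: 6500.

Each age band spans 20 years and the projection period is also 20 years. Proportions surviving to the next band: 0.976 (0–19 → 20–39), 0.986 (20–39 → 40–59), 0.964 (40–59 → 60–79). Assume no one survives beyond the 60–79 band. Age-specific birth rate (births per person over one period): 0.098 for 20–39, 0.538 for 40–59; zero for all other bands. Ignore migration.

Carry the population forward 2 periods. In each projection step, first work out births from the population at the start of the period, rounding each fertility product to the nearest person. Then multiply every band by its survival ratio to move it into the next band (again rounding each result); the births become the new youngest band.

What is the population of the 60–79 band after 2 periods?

Let group 1 be 0–19 through group 4 = 60–79.
Period 1.
Births: 4600 * 0.098 = 451, 10100 * 0.538 = 5434 — total 5885
Group 2: 9100 * 0.976 = 8882
Group 3: 4600 * 0.986 = 4536
Group 4: 10100 * 0.964 = 9736
→ [5885, 8882, 4536, 9736]
Period 2.
Births: 8882 * 0.098 = 870, 4536 * 0.538 = 2440 — total 3310
Group 2: 5885 * 0.976 = 5744
Group 3: 8882 * 0.986 = 8758
Group 4: 4536 * 0.964 = 4373
→ [3310, 5744, 8758, 4373]

4373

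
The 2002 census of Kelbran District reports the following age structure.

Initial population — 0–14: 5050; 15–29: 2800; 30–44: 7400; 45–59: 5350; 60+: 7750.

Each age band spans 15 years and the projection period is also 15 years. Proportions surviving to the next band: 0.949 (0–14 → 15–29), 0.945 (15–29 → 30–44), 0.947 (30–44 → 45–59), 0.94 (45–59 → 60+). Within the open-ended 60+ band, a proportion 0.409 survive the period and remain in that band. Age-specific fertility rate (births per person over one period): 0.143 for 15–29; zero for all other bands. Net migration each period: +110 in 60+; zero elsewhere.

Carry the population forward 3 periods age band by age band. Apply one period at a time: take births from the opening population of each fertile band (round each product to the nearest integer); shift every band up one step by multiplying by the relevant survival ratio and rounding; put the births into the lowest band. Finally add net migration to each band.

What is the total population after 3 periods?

Let band 1 be 0–14 through band 5 = 60+.
Period 1:
Births: 2800 * 0.143 = 400
Band 2: 5050 * 0.949 = 4792
Band 3: 2800 * 0.945 = 2646
Band 4: 7400 * 0.947 = 7008
Band 5: 5350 * 0.94 + 7750 * 0.409 = 5029 + 3170 = 8199
Net migration: Band 5 + 110 → 8309
Giving 400 / 4792 / 2646 / 7008 / 8309.
Period 2:
Births: 4792 * 0.143 = 685
Band 2: 400 * 0.949 = 380
Band 3: 4792 * 0.945 = 4528
Band 4: 2646 * 0.947 = 2506
Band 5: 7008 * 0.94 + 8309 * 0.409 = 6588 + 3398 = 9986
Net migration: Band 5 + 110 → 10096
Giving 685 / 380 / 4528 / 2506 / 10096.
Period 3:
Births: 380 * 0.143 = 54
Band 2: 685 * 0.949 = 650
Band 3: 380 * 0.945 = 359
Band 4: 4528 * 0.947 = 4288
Band 5: 2506 * 0.94 + 10096 * 0.409 = 2356 + 4129 = 6485
Net migration: Band 5 + 110 → 6595
Giving 54 / 650 / 359 / 4288 / 6595.
Total after period 3: 54 + 650 + 359 + 4288 + 6595 = 11946

11946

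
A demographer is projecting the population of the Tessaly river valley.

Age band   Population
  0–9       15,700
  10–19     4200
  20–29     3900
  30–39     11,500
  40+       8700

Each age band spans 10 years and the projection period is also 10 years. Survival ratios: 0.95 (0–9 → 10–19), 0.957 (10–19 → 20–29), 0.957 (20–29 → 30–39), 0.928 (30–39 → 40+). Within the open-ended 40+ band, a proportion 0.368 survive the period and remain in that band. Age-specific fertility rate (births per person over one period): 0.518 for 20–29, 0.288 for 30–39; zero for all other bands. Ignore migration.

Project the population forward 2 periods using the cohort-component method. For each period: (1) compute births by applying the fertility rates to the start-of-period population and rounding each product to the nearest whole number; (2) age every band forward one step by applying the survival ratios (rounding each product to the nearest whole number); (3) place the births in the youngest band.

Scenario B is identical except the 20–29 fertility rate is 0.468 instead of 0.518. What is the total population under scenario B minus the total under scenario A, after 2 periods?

-386

(Groups numbered youngest = 1 to oldest = 5.)
— Period 1 —
Births: 3900 × 0.518 = 2020, 11500 × 0.288 = 3312 → 5332
Group 2: 15700 × 0.95 = 14915
Group 3: 4200 × 0.957 = 4019
Group 4: 3900 × 0.957 = 3732
Group 5: 11500 × 0.928 + 8700 × 0.368 = 10672 + 3202 = 13874
End of period: [5332, 14915, 4019, 3732, 13874]
— Period 2 —
Births: 4019 × 0.518 = 2082, 3732 × 0.288 = 1075 → 3157
Group 2: 5332 × 0.95 = 5065
Group 3: 14915 × 0.957 = 14274
Group 4: 4019 × 0.957 = 3846
Group 5: 3732 × 0.928 + 13874 × 0.368 = 3463 + 5106 = 8569
End of period: [3157, 5065, 14274, 3846, 8569]
Scenario A total after 2 periods: 34911
Scenario B projection —
— Period 1 —
Births: 3900 × 0.468 = 1825, 11500 × 0.288 = 3312 → 5137
Group 2: 15700 × 0.95 = 14915
Group 3: 4200 × 0.957 = 4019
Group 4: 3900 × 0.957 = 3732
Group 5: 11500 × 0.928 + 8700 × 0.368 = 10672 + 3202 = 13874
End of period: [5137, 14915, 4019, 3732, 13874]
— Period 2 —
Births: 4019 × 0.468 = 1881, 3732 × 0.288 = 1075 → 2956
Group 2: 5137 × 0.95 = 4880
Group 3: 14915 × 0.957 = 14274
Group 4: 4019 × 0.957 = 3846
Group 5: 3732 × 0.928 + 13874 × 0.368 = 3463 + 5106 = 8569
End of period: [2956, 4880, 14274, 3846, 8569]
Scenario B total after 2 periods: 34525
Difference B − A = 34525 − 34911 = -386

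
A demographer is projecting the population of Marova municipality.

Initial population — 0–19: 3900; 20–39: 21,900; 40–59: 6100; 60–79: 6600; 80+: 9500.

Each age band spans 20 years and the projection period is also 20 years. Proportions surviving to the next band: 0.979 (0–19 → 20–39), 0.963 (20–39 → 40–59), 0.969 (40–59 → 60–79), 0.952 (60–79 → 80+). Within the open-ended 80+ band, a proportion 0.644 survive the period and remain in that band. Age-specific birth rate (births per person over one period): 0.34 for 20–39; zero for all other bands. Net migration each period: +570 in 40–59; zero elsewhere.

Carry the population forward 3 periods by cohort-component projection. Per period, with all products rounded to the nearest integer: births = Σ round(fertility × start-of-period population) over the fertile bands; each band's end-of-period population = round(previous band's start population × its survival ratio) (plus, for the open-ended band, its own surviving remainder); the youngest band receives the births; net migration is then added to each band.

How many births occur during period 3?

Numbering the bands 1..5 from youngest to oldest:
[period 1]
Births: 21900 × 0.34 = 7446
Band 2: 3900 × 0.979 = 3818
Band 3: 21900 × 0.963 = 21090
Band 4: 6100 × 0.969 = 5911
Band 5: 6600 × 0.952 + 9500 × 0.644 = 6283 + 6118 = 12401
Net migration: Band 3 + 570 → 21660
End of period: [7446, 3818, 21660, 5911, 12401]
[period 2]
Births: 3818 × 0.34 = 1298
Band 2: 7446 × 0.979 = 7290
Band 3: 3818 × 0.963 = 3677
Band 4: 21660 × 0.969 = 20989
Band 5: 5911 × 0.952 + 12401 × 0.644 = 5627 + 7986 = 13613
Net migration: Band 3 + 570 → 4247
End of period: [1298, 7290, 4247, 20989, 13613]
[period 3]
Births: 7290 × 0.34 = 2479
Band 2: 1298 × 0.979 = 1271
Band 3: 7290 × 0.963 = 7020
Band 4: 4247 × 0.969 = 4115
Band 5: 20989 × 0.952 + 13613 × 0.644 = 19982 + 8767 = 28749
Net migration: Band 3 + 570 → 7590
End of period: [2479, 1271, 7590, 4115, 28749]

2479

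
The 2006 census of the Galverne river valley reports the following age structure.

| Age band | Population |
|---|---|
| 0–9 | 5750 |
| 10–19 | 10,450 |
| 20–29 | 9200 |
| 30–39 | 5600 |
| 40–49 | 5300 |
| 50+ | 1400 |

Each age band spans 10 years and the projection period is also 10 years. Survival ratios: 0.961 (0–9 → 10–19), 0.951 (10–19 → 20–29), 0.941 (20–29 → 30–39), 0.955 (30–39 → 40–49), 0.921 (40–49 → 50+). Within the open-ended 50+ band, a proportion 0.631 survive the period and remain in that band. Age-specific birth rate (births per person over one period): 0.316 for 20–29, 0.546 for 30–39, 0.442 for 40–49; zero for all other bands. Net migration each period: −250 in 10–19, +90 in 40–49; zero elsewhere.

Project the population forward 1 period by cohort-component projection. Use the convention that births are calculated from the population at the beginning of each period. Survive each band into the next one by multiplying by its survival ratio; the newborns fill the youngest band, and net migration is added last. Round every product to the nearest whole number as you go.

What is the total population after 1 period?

Period 1:
Births: 9200 * 0.316 = 2907  |  5600 * 0.546 = 3058  |  5300 * 0.442 = 2343 — total 8308
10–19: 5750 * 0.961 = 5526
20–29: 10450 * 0.951 = 9938
30–39: 9200 * 0.941 = 8657
40–49: 5600 * 0.955 = 5348
50+: 5300 * 0.921 + 1400 * 0.631 = 4881 + 883 = 5764
Net migration: 10–19 − 250 → 5276; 40–49 + 90 → 5438
Population now: 0–9=8308, 10–19=5276, 20–29=9938, 30–39=8657, 40–49=5438, 50+=5764
Total after period 1: 8308 + 5276 + 9938 + 8657 + 5438 + 5764 = 43381

43381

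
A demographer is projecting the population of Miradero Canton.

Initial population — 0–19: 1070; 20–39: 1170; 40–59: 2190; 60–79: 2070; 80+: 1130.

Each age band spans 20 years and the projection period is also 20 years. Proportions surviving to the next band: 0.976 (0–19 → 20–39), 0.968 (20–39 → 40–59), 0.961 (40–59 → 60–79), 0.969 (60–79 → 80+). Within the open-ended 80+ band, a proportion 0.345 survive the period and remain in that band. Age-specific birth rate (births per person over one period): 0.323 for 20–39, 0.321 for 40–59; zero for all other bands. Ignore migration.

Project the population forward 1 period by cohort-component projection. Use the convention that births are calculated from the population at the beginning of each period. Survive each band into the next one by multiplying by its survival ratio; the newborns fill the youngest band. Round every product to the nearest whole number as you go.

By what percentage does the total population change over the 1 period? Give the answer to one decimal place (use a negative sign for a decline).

(Bands numbered youngest = 1 to oldest = 5.)
[period 1]
Births: 1170 × 0.323 = 378, 2190 × 0.321 = 703 → total 1081
Band 2: 1070 × 0.976 = 1044
Band 3: 1170 × 0.968 = 1133
Band 4: 2190 × 0.961 = 2105
Band 5: 2070 × 0.969 + 1130 × 0.345 = 2006 + 390 = 2396
Giving 1081 / 1044 / 1133 / 2105 / 2396.
Total: 7630 → 7759; change = 129; percentage change = 1.7%

1.7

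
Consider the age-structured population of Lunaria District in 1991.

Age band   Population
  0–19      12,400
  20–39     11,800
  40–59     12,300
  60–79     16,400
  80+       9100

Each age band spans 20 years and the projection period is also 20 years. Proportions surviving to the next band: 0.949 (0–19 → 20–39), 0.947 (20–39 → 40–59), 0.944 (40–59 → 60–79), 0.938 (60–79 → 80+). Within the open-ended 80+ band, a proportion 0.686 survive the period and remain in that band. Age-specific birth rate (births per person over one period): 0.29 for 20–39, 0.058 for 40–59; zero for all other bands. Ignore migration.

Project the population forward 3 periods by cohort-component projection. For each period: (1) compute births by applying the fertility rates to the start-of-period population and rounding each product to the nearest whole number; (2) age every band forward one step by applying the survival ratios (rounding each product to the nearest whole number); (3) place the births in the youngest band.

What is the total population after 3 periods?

47417

— Period 1 —
Births: 11800 × 0.29 = 3422, 12300 × 0.058 = 713 ⇒ total 4135
20–39: 12400 × 0.949 = 11768
40–59: 11800 × 0.947 = 11175
60–79: 12300 × 0.944 = 11611
80+: 16400 × 0.938 + 9100 × 0.686 = 15383 + 6243 = 21626
End of period: [4135, 11768, 11175, 11611, 21626]
— Period 2 —
Births: 11768 × 0.29 = 3413, 11175 × 0.058 = 648 ⇒ total 4061
20–39: 4135 × 0.949 = 3924
40–59: 11768 × 0.947 = 11144
60–79: 11175 × 0.944 = 10549
80+: 11611 × 0.938 + 21626 × 0.686 = 10891 + 14835 = 25726
End of period: [4061, 3924, 11144, 10549, 25726]
— Period 3 —
Births: 3924 × 0.29 = 1138, 11144 × 0.058 = 646 ⇒ total 1784
20–39: 4061 × 0.949 = 3854
40–59: 3924 × 0.947 = 3716
60–79: 11144 × 0.944 = 10520
80+: 10549 × 0.938 + 25726 × 0.686 = 9895 + 17648 = 27543
End of period: [1784, 3854, 3716, 10520, 27543]
Total after period 3: 1784 + 3854 + 3716 + 10520 + 27543 = 47417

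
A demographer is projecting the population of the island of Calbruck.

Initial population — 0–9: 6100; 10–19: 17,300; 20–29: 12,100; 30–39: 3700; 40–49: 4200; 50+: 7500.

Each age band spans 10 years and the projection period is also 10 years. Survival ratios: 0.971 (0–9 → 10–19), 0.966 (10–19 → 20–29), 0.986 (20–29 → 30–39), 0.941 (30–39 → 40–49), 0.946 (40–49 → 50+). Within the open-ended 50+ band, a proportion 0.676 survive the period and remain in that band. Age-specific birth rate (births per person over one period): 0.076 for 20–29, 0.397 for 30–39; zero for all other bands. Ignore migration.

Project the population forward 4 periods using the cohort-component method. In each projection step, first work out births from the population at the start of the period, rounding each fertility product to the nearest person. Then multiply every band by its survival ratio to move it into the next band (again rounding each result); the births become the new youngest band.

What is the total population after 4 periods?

Numbering the groups 1..6 from youngest to oldest:
Period 1.
Births: 12100 * 0.076 = 920  |  3700 * 0.397 = 1469 — total 2389
Group 2: 6100 * 0.971 = 5923
Group 3: 17300 * 0.966 = 16712
Group 4: 12100 * 0.986 = 11931
Group 5: 3700 * 0.941 = 3482
Group 6: 4200 * 0.946 + 7500 * 0.676 = 3973 + 5070 = 9043
End of period: [2389, 5923, 16712, 11931, 3482, 9043]
Period 2.
Births: 16712 * 0.076 = 1270  |  11931 * 0.397 = 4737 — total 6007
Group 2: 2389 * 0.971 = 2320
Group 3: 5923 * 0.966 = 5722
Group 4: 16712 * 0.986 = 16478
Group 5: 11931 * 0.941 = 11227
Group 6: 3482 * 0.946 + 9043 * 0.676 = 3294 + 6113 = 9407
End of period: [6007, 2320, 5722, 16478, 11227, 9407]
Period 3.
Births: 5722 * 0.076 = 435  |  16478 * 0.397 = 6542 — total 6977
Group 2: 6007 * 0.971 = 5833
Group 3: 2320 * 0.966 = 2241
Group 4: 5722 * 0.986 = 5642
Group 5: 16478 * 0.941 = 15506
Group 6: 11227 * 0.946 + 9407 * 0.676 = 10621 + 6359 = 16980
End of period: [6977, 5833, 2241, 5642, 15506, 16980]
Period 4.
Births: 2241 * 0.076 = 170  |  5642 * 0.397 = 2240 — total 2410
Group 2: 6977 * 0.971 = 6775
Group 3: 5833 * 0.966 = 5635
Group 4: 2241 * 0.986 = 2210
Group 5: 5642 * 0.941 = 5309
Group 6: 15506 * 0.946 + 16980 * 0.676 = 14669 + 11478 = 26147
End of period: [2410, 6775, 5635, 2210, 5309, 26147]
Total after period 4: 2410 + 6775 + 5635 + 2210 + 5309 + 26147 = 48486

48486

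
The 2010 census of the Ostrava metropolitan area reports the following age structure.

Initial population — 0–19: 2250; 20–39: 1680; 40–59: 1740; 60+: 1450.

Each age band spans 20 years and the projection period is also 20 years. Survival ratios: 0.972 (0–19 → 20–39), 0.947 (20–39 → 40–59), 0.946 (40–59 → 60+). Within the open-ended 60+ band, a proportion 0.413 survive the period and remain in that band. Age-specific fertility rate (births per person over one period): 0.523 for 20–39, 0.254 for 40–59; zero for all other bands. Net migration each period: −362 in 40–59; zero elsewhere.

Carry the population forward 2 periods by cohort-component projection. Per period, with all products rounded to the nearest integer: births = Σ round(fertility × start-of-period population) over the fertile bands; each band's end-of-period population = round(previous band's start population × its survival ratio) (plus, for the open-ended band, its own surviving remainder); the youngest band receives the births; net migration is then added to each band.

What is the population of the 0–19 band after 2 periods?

Let band 1 be 0–19 through band 4 = 60+.
— Period 1 —
Births: 1680 * 0.523 = 879 ; 1740 * 0.254 = 442 ⇒ total 1321
Band 2: 2250 * 0.972 = 2187
Band 3: 1680 * 0.947 = 1591
Band 4: 1740 * 0.946 + 1450 * 0.413 = 1646 + 599 = 2245
Net migration: Band 3 − 362 → 1229
Population now: 0–19=1321, 20–39=2187, 40–59=1229, 60+=2245
— Period 2 —
Births: 2187 * 0.523 = 1144 ; 1229 * 0.254 = 312 ⇒ total 1456
Band 2: 1321 * 0.972 = 1284
Band 3: 2187 * 0.947 = 2071
Band 4: 1229 * 0.946 + 2245 * 0.413 = 1163 + 927 = 2090
Net migration: Band 3 − 362 → 1709
Population now: 0–19=1456, 20–39=1284, 40–59=1709, 60+=2090

1456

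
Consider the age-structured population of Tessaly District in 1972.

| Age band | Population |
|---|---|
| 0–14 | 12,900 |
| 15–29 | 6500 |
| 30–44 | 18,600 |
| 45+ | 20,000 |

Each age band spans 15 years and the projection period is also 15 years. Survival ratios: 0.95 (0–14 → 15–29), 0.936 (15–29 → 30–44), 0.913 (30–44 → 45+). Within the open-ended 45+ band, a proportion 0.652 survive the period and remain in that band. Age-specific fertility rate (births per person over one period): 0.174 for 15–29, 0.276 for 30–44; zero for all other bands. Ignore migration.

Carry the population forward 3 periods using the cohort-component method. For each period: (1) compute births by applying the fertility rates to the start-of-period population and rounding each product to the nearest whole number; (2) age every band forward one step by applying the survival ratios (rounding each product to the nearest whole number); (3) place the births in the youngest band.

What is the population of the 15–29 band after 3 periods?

3620

Let band 1 be 0–14 through band 4 = 45+.
Period 1:
Births: 6500 * 0.174 = 1131, 18600 * 0.276 = 5134 → 6265
Band 2: 12900 * 0.95 = 12255
Band 3: 6500 * 0.936 = 6084
Band 4: 18600 * 0.913 + 20000 * 0.652 = 16982 + 13040 = 30022
→ [6265, 12255, 6084, 30022]
Period 2:
Births: 12255 * 0.174 = 2132, 6084 * 0.276 = 1679 → 3811
Band 2: 6265 * 0.95 = 5952
Band 3: 12255 * 0.936 = 11471
Band 4: 6084 * 0.913 + 30022 * 0.652 = 5555 + 19574 = 25129
→ [3811, 5952, 11471, 25129]
Period 3:
Births: 5952 * 0.174 = 1036, 11471 * 0.276 = 3166 → 4202
Band 2: 3811 * 0.95 = 3620
Band 3: 5952 * 0.936 = 5571
Band 4: 11471 * 0.913 + 25129 * 0.652 = 10473 + 16384 = 26857
→ [4202, 3620, 5571, 26857]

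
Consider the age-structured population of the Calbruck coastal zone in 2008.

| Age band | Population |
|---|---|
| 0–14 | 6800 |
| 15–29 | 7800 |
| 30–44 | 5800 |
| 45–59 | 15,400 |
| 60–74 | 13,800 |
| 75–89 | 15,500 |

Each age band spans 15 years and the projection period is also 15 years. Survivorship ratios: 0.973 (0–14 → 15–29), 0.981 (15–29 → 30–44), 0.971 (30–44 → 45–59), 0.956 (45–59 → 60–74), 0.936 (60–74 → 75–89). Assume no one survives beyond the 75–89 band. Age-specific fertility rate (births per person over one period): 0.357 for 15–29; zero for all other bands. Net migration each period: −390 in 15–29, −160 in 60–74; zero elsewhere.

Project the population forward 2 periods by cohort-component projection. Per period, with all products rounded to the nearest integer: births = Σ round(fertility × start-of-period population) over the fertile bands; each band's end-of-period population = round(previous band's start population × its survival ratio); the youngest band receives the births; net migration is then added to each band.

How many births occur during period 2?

Numbering the bands 1..6 from youngest to oldest:
Period 1:
Births: 7800 × 0.357 = 2785
Band 2: 6800 × 0.973 = 6616
Band 3: 7800 × 0.981 = 7652
Band 4: 5800 × 0.971 = 5632
Band 5: 15400 × 0.956 = 14722
Band 6: 13800 × 0.936 = 12917
Net migration: Band 2 − 390 → 6226; Band 5 − 160 → 14562
Giving 2785 / 6226 / 7652 / 5632 / 14562 / 12917.
Period 2:
Births: 6226 × 0.357 = 2223
Band 2: 2785 × 0.973 = 2710
Band 3: 6226 × 0.981 = 6108
Band 4: 7652 × 0.971 = 7430
Band 5: 5632 × 0.956 = 5384
Band 6: 14562 × 0.936 = 13630
Net migration: Band 2 − 390 → 2320; Band 5 − 160 → 5224
Giving 2223 / 2320 / 6108 / 7430 / 5224 / 13630.

2223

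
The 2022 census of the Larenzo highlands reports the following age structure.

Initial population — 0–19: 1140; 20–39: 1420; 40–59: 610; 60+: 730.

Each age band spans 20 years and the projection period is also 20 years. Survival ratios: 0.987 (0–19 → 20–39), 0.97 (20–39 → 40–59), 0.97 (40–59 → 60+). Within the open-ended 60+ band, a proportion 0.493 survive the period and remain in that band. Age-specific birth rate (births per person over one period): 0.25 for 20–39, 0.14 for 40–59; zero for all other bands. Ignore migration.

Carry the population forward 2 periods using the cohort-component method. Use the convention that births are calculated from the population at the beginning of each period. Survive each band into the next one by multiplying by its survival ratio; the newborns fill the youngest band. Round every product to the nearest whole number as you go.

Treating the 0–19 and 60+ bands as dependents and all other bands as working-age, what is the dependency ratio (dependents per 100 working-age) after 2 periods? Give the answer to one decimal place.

149.4

— Period 1 —
Births: 1420 × 0.25 = 355 ; 610 × 0.14 = 85 ⇒ total 440
20–39: 1140 × 0.987 = 1125
40–59: 1420 × 0.97 = 1377
60+: 610 × 0.97 + 730 × 0.493 = 592 + 360 = 952
→ [440, 1125, 1377, 952]
— Period 2 —
Births: 1125 × 0.25 = 281 ; 1377 × 0.14 = 193 ⇒ total 474
20–39: 440 × 0.987 = 434
40–59: 1125 × 0.97 = 1091
60+: 1377 × 0.97 + 952 × 0.493 = 1336 + 469 = 1805
→ [474, 434, 1091, 1805]
Dependents (band 0–19 + band 60+) = 474 + 1805 = 2279; working-age = 1525; ratio = 2279/1525 × 100 = 149.4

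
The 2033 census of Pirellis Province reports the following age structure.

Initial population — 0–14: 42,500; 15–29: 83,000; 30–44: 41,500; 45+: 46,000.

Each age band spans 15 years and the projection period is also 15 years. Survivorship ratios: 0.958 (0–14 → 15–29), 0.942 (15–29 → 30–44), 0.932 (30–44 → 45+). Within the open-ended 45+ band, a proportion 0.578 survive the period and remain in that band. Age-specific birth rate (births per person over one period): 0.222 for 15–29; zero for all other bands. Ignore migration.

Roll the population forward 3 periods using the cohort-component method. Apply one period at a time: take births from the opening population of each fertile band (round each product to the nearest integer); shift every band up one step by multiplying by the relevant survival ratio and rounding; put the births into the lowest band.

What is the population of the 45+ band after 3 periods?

99669

After projecting period 1:
Births: 83000 × 0.222 = 18426
15–29: 42500 × 0.958 = 40715
30–44: 83000 × 0.942 = 78186
45+: 41500 × 0.932 + 46000 × 0.578 = 38678 + 26588 = 65266
End of period: [18426, 40715, 78186, 65266]
After projecting period 2:
Births: 40715 × 0.222 = 9039
15–29: 18426 × 0.958 = 17652
30–44: 40715 × 0.942 = 38354
45+: 78186 × 0.932 + 65266 × 0.578 = 72869 + 37724 = 110593
End of period: [9039, 17652, 38354, 110593]
After projecting period 3:
Births: 17652 × 0.222 = 3919
15–29: 9039 × 0.958 = 8659
30–44: 17652 × 0.942 = 16628
45+: 38354 × 0.932 + 110593 × 0.578 = 35746 + 63923 = 99669
End of period: [3919, 8659, 16628, 99669]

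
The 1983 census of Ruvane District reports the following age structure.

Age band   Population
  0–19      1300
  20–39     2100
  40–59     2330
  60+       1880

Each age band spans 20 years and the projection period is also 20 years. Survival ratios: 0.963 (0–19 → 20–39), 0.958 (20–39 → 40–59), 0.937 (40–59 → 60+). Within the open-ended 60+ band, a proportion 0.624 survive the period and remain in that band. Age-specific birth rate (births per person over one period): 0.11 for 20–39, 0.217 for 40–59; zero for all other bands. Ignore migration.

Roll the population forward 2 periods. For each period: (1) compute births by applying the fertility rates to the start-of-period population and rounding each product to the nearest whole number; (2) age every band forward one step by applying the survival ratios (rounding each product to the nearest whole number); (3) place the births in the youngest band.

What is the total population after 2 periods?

6463

Period 1.
Births: 2100 × 0.11 = 231  |  2330 × 0.217 = 506 ⇒ total 737
20–39: 1300 × 0.963 = 1252
40–59: 2100 × 0.958 = 2012
60+: 2330 × 0.937 + 1880 × 0.624 = 2183 + 1173 = 3356
→ [737, 1252, 2012, 3356]
Period 2.
Births: 1252 × 0.11 = 138  |  2012 × 0.217 = 437 ⇒ total 575
20–39: 737 × 0.963 = 710
40–59: 1252 × 0.958 = 1199
60+: 2012 × 0.937 + 3356 × 0.624 = 1885 + 2094 = 3979
→ [575, 710, 1199, 3979]
Total after period 2: 575 + 710 + 1199 + 3979 = 6463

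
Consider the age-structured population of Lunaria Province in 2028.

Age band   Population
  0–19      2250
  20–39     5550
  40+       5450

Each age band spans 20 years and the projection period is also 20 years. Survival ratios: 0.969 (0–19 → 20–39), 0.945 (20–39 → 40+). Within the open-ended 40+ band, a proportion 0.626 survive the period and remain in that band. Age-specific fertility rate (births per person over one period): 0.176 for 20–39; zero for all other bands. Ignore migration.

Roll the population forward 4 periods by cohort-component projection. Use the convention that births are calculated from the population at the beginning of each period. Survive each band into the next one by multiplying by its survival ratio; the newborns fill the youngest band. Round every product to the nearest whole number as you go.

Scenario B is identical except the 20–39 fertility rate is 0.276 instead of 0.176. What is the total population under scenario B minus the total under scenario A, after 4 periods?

848

[period 1]
Births: 5550 × 0.176 = 977
20–39: 2250 × 0.969 = 2180
40+: 5550 × 0.945 + 5450 × 0.626 = 5245 + 3412 = 8657
→ [977, 2180, 8657]
[period 2]
Births: 2180 × 0.176 = 384
20–39: 977 × 0.969 = 947
40+: 2180 × 0.945 + 8657 × 0.626 = 2060 + 5419 = 7479
→ [384, 947, 7479]
[period 3]
Births: 947 × 0.176 = 167
20–39: 384 × 0.969 = 372
40+: 947 × 0.945 + 7479 × 0.626 = 895 + 4682 = 5577
→ [167, 372, 5577]
[period 4]
Births: 372 × 0.176 = 65
20–39: 167 × 0.969 = 162
40+: 372 × 0.945 + 5577 × 0.626 = 352 + 3491 = 3843
→ [65, 162, 3843]
Scenario A total after 4 periods: 4070
Scenario B projection —
[period 1]
Births: 5550 × 0.276 = 1532
20–39: 2250 × 0.969 = 2180
40+: 5550 × 0.945 + 5450 × 0.626 = 5245 + 3412 = 8657
→ [1532, 2180, 8657]
[period 2]
Births: 2180 × 0.276 = 602
20–39: 1532 × 0.969 = 1485
40+: 2180 × 0.945 + 8657 × 0.626 = 2060 + 5419 = 7479
→ [602, 1485, 7479]
[period 3]
Births: 1485 × 0.276 = 410
20–39: 602 × 0.969 = 583
40+: 1485 × 0.945 + 7479 × 0.626 = 1403 + 4682 = 6085
→ [410, 583, 6085]
[period 4]
Births: 583 × 0.276 = 161
20–39: 410 × 0.969 = 397
40+: 583 × 0.945 + 6085 × 0.626 = 551 + 3809 = 4360
→ [161, 397, 4360]
Scenario B total after 4 periods: 4918
Difference B − A = 4918 − 4070 = 848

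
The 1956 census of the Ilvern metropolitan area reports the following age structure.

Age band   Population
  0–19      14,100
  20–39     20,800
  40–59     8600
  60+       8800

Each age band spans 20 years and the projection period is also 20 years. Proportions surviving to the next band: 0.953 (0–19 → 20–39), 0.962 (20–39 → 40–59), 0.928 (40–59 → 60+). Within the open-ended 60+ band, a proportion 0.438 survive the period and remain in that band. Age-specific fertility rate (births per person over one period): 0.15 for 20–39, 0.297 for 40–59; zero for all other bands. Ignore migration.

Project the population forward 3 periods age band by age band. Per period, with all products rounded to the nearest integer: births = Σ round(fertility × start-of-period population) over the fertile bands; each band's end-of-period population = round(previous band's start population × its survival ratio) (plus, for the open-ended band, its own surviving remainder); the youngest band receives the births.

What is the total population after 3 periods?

39836

Period 1:
Births: 20800 × 0.15 = 3120, 8600 × 0.297 = 2554 → total 5674
20–39: 14100 × 0.953 = 13437
40–59: 20800 × 0.962 = 20010
60+: 8600 × 0.928 + 8800 × 0.438 = 7981 + 3854 = 11835
Giving 5674 / 13437 / 20010 / 11835.
Period 2:
Births: 13437 × 0.15 = 2016, 20010 × 0.297 = 5943 → total 7959
20–39: 5674 × 0.953 = 5407
40–59: 13437 × 0.962 = 12926
60+: 20010 × 0.928 + 11835 × 0.438 = 18569 + 5184 = 23753
Giving 7959 / 5407 / 12926 / 23753.
Period 3:
Births: 5407 × 0.15 = 811, 12926 × 0.297 = 3839 → total 4650
20–39: 7959 × 0.953 = 7585
40–59: 5407 × 0.962 = 5202
60+: 12926 × 0.928 + 23753 × 0.438 = 11995 + 10404 = 22399
Giving 4650 / 7585 / 5202 / 22399.
Total after period 3: 4650 + 7585 + 5202 + 22399 = 39836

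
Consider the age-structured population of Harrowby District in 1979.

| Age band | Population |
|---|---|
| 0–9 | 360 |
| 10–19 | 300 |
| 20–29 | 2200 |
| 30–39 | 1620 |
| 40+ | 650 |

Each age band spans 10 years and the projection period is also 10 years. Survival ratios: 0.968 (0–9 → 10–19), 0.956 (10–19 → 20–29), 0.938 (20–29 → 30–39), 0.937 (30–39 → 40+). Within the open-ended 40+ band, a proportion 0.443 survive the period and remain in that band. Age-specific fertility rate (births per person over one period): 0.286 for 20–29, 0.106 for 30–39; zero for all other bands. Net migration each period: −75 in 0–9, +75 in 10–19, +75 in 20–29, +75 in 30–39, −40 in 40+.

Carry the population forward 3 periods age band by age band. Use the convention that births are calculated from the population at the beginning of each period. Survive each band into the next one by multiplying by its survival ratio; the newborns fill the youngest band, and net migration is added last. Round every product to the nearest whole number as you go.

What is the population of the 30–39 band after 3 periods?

After projecting period 1:
Births: 2200 × 0.286 = 629  |  1620 × 0.106 = 172 → 801
10–19: 360 × 0.968 = 348
20–29: 300 × 0.956 = 287
30–39: 2200 × 0.938 = 2064
40+: 1620 × 0.937 + 650 × 0.443 = 1518 + 288 = 1806
Net migration: 0–9 − 75 → 726; 10–19 + 75 → 423; 20–29 + 75 → 362; 30–39 + 75 → 2139; 40+ − 40 → 1766
End of period: [726, 423, 362, 2139, 1766]
After projecting period 2:
Births: 362 × 0.286 = 104  |  2139 × 0.106 = 227 → 331
10–19: 726 × 0.968 = 703
20–29: 423 × 0.956 = 404
30–39: 362 × 0.938 = 340
40+: 2139 × 0.937 + 1766 × 0.443 = 2004 + 782 = 2786
Net migration: 0–9 − 75 → 256; 10–19 + 75 → 778; 20–29 + 75 → 479; 30–39 + 75 → 415; 40+ − 40 → 2746
End of period: [256, 778, 479, 415, 2746]
After projecting period 3:
Births: 479 × 0.286 = 137  |  415 × 0.106 = 44 → 181
10–19: 256 × 0.968 = 248
20–29: 778 × 0.956 = 744
30–39: 479 × 0.938 = 449
40+: 415 × 0.937 + 2746 × 0.443 = 389 + 1216 = 1605
Net migration: 0–9 − 75 → 106; 10–19 + 75 → 323; 20–29 + 75 → 819; 30–39 + 75 → 524; 40+ − 40 → 1565
End of period: [106, 323, 819, 524, 1565]

524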